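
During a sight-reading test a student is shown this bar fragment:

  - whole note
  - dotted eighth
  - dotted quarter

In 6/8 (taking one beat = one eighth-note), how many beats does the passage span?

One eighth-note beat = 2 sixteenth notes.
Convert each value to sixteenth notes: whole note = 16; dotted eighth = 3; dotted quarter = 6.
Adding: 16 + 3 + 6 = 25.
25 ÷ 2 = 12.5 beats.

12.5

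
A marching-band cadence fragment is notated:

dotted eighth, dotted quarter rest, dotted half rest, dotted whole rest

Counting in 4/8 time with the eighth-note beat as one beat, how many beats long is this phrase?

One eighth-note beat = 2 sixteenth notes.
Working in sixteenth notes: dotted eighth = 3; dotted quarter rest = 6; dotted half rest = 12; dotted whole rest = 24.
Altogether 3 + 6 + 12 + 24 = 45.
45 ÷ 2 = 22.5 beats.

22.5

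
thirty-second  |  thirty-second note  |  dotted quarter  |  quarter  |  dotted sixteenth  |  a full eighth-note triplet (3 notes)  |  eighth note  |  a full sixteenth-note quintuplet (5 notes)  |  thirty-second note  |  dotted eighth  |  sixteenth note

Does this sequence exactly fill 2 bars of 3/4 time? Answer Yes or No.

No

One bar of 3/4 = 24 thirty-second notes, so 2 bars = 48.
Working in thirty-second notes: thirty-second = 1; thirty-second note = 1; dotted quarter = 12; quarter = 8; dotted sixteenth = 3; a full eighth-note triplet (3 notes) (three triplet eighths span one quarter) = 8; eighth note = 4; a full sixteenth-note quintuplet (5 notes) (five quintuplet sixteenths span one quarter) = 8; thirty-second note = 1; dotted eighth = 6; sixteenth note = 2.
Sum: 1 + 1 + 12 + 8 + 3 + 8 + 4 + 8 + 1 + 6 + 2 = 54.
54 exceeds 48, so the answer is No.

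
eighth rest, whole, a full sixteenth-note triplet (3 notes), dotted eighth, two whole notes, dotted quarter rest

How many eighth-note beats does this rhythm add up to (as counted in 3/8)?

One eighth-note beat = 2 sixteenth notes.
In sixteenth notes: eighth rest = 2; whole = 16; a full sixteenth-note triplet (3 notes) (three triplet sixteenths span one eighth) = 2; dotted eighth = 3; whole note = 16; whole note = 16; dotted quarter rest = 6.
Adding: 2 + 16 + 2 + 3 + 16 + 16 + 6 = 61.
61 ÷ 2 = 30.5 beats.

30.5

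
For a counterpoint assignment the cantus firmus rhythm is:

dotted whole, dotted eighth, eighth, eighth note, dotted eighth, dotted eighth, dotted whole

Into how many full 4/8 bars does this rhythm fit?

One bar of 4/8 = 8 sixteenth notes.
Each duration in sixteenth notes: dotted whole = 24; dotted eighth = 3; eighth = 2; eighth note = 2; dotted eighth = 3; dotted eighth = 3; dotted whole = 24.
Adding: 24 + 3 + 2 + 2 + 3 + 3 + 24 = 61.
61 ÷ 8 = 7 complete bars with 5 left over.

7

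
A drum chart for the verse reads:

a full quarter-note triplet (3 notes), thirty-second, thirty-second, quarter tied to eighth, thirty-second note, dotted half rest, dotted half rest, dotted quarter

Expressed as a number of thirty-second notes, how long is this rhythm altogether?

In thirty-second notes: a full quarter-note triplet (3 notes) (three triplet quarters span one half) = 16; thirty-second = 1; thirty-second = 1; quarter tied to eighth (quarter + eighth) = 12; thirty-second note = 1; dotted half rest = 24; dotted half rest = 24; dotted quarter = 12.
Altogether 16 + 1 + 1 + 12 + 1 + 24 + 24 + 12 = 91 thirty-second notes.

91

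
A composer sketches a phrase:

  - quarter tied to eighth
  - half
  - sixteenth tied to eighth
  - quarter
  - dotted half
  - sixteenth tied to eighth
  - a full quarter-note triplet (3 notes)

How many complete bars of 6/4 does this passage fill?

One bar of 6/4 = 24 sixteenth notes.
Express everything in sixteenth notes: quarter tied to eighth (quarter + eighth) = 6; half = 8; sixteenth tied to eighth (sixteenth + eighth) = 3; quarter = 4; dotted half = 12; sixteenth tied to eighth (sixteenth + eighth) = 3; a full quarter-note triplet (3 notes) (three triplet quarters span one half) = 8.
Total: 6 + 8 + 3 + 4 + 12 + 3 + 8 = 44.
44 ÷ 24 = 1 complete bar with 20 left over.

1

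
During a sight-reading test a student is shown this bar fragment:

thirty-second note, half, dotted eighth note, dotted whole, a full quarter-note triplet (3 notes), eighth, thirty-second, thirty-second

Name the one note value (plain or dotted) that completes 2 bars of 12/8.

dotted sixteenth note

2 bars of 12/8 = 96 thirty-second notes.
Express everything in thirty-second notes: thirty-second note = 1; half = 16; dotted eighth note = 6; dotted whole = 48; a full quarter-note triplet (3 notes) (three triplet quarters span one half) = 16; eighth = 4; thirty-second = 1; thirty-second = 1.
Altogether 1 + 16 + 6 + 48 + 16 + 4 + 1 + 1 = 93.
Remaining: 96 − 93 = 3 thirty-second notes, which is a dotted sixteenth note.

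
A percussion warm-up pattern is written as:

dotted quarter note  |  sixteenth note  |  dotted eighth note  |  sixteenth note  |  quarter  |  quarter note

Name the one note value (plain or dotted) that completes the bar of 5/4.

sixteenth note

The bar of 5/4 = 20 sixteenth notes.
Convert each value to sixteenth notes: dotted quarter note = 6; sixteenth note = 1; dotted eighth note = 3; sixteenth note = 1; quarter = 4; quarter note = 4.
Altogether 6 + 1 + 3 + 1 + 4 + 4 = 19.
Remaining: 20 − 19 = 1 sixteenth note, which is a sixteenth note.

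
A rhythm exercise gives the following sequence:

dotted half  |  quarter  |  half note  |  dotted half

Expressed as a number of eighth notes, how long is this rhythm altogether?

18

Working in eighth notes: dotted half = 6; quarter = 2; half note = 4; dotted half = 6.
Altogether 6 + 2 + 4 + 6 = 18 eighth notes.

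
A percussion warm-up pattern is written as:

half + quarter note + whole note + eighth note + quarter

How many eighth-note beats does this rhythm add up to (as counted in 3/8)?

17

One eighth-note beat = 2 sixteenth notes.
Each duration in sixteenth notes: half = 8; quarter note = 4; whole note = 16; eighth note = 2; quarter = 4.
Total: 8 + 4 + 16 + 2 + 4 = 34.
34 ÷ 2 = 17 beats.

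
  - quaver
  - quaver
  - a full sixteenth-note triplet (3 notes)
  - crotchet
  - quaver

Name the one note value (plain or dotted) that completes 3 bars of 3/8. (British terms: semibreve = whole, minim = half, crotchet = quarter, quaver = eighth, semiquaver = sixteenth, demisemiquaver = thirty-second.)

3 bars of 3/8 = 9 eighth notes.
Each duration in eighth notes: quaver = 1; quaver = 1; a full sixteenth-note triplet (3 notes) (three triplet sixteenths span one eighth) = 1; crotchet = 2; quaver = 1.
Total: 1 + 1 + 1 + 2 + 1 = 6.
Remaining: 9 − 6 = 3 eighth notes, which is a dotted quarter note.

dotted quarter note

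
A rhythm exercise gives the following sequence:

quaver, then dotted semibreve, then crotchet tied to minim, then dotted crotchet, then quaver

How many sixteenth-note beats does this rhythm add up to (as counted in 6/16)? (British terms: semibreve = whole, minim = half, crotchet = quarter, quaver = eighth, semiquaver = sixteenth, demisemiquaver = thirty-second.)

One sixteenth-note beat = 2 thirty-second notes.
In thirty-second notes: quaver = 4; dotted semibreve = 48; crotchet tied to minim (crotchet + minim) = 24; dotted crotchet = 12; quaver = 4.
Total: 4 + 48 + 24 + 12 + 4 = 92.
92 ÷ 2 = 46 beats.

46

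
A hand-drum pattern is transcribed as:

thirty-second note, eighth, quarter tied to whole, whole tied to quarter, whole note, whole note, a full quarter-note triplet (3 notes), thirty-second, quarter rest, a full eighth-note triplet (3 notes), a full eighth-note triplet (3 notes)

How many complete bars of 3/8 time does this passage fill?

15

One bar of 3/8 = 12 thirty-second notes.
Each duration in thirty-second notes: thirty-second note = 1; eighth = 4; quarter tied to whole (quarter + whole) = 40; whole tied to quarter (whole + quarter) = 40; whole note = 32; whole note = 32; a full quarter-note triplet (3 notes) (three triplet quarters span one half) = 16; thirty-second = 1; quarter rest = 8; a full eighth-note triplet (3 notes) (three triplet eighths span one quarter) = 8; a full eighth-note triplet (3 notes) (three triplet eighths span one quarter) = 8.
Altogether 1 + 4 + 40 + 40 + 32 + 32 + 16 + 1 + 8 + 8 + 8 = 190.
190 ÷ 12 = 15 complete bars with 10 left over.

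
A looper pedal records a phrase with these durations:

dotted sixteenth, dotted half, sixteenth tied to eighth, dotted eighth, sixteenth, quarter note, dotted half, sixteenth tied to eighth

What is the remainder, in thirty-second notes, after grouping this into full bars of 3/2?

31

One bar of 3/2 = 48 thirty-second notes.
In thirty-second notes: dotted sixteenth = 3; dotted half = 24; sixteenth tied to eighth (sixteenth + eighth) = 6; dotted eighth = 6; sixteenth = 2; quarter note = 8; dotted half = 24; sixteenth tied to eighth (sixteenth + eighth) = 6.
Altogether 3 + 24 + 6 + 6 + 2 + 8 + 24 + 6 = 79.
79 ÷ 48 = 1 complete bar with 31 thirty-second notes remaining.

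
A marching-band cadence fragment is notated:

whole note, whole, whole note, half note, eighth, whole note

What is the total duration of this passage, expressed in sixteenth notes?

Convert each value to sixteenth notes: whole note = 16; whole = 16; whole note = 16; half note = 8; eighth = 2; whole note = 16.
Adding: 16 + 16 + 16 + 8 + 2 + 16 = 74 sixteenth notes.

74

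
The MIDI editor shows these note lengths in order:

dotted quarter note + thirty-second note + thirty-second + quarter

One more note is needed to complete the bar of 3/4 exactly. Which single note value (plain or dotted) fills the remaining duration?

sixteenth note

The bar of 3/4 = 24 thirty-second notes.
Express everything in thirty-second notes: dotted quarter note = 12; thirty-second note = 1; thirty-second = 1; quarter = 8.
Total: 12 + 1 + 1 + 8 = 22.
Remaining: 24 − 22 = 2 thirty-second notes, which is a sixteenth note.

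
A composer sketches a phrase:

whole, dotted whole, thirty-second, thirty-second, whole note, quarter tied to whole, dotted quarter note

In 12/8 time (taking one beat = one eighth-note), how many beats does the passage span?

One eighth-note beat = 4 thirty-second notes.
Express everything in thirty-second notes: whole = 32; dotted whole = 48; thirty-second = 1; thirty-second = 1; whole note = 32; quarter tied to whole (quarter + whole) = 40; dotted quarter note = 12.
Sum: 32 + 48 + 1 + 1 + 32 + 40 + 12 = 166.
166 ÷ 4 = 41.5 beats.

41.5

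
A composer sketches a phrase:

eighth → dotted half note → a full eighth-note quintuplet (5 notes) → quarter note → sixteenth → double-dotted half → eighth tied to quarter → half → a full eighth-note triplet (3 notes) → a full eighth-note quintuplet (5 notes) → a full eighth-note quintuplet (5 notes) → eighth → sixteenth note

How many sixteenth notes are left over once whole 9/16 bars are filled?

6

One bar of 9/16 = 9 sixteenth notes.
Convert each value to sixteenth notes: eighth = 2; dotted half note = 12; a full eighth-note quintuplet (5 notes) (five quintuplet eighths span one half) = 8; quarter note = 4; sixteenth = 1; double-dotted half = 14; eighth tied to quarter (eighth + quarter) = 6; half = 8; a full eighth-note triplet (3 notes) (three triplet eighths span one quarter) = 4; a full eighth-note quintuplet (5 notes) (five quintuplet eighths span one half) = 8; a full eighth-note quintuplet (5 notes) (five quintuplet eighths span one half) = 8; eighth = 2; sixteenth note = 1.
Altogether 2 + 12 + 8 + 4 + 1 + 14 + 6 + 8 + 4 + 8 + 8 + 2 + 1 = 78.
78 ÷ 9 = 8 complete bars with 6 sixteenth notes remaining.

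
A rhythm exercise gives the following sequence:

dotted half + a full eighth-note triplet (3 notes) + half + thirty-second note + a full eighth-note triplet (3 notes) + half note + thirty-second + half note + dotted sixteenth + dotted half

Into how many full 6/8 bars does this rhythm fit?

One bar of 6/8 = 24 thirty-second notes.
Working in thirty-second notes: dotted half = 24; a full eighth-note triplet (3 notes) (three triplet eighths span one quarter) = 8; half = 16; thirty-second note = 1; a full eighth-note triplet (3 notes) (three triplet eighths span one quarter) = 8; half note = 16; thirty-second = 1; half note = 16; dotted sixteenth = 3; dotted half = 24.
Altogether 24 + 8 + 16 + 1 + 8 + 16 + 1 + 16 + 3 + 24 = 117.
117 ÷ 24 = 4 complete bars with 21 left over.

4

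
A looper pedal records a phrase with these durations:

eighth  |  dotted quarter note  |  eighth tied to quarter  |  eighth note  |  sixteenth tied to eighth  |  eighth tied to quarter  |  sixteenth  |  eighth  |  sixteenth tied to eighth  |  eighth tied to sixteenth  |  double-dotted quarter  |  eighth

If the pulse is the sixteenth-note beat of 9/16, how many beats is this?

43

One sixteenth-note beat = 2 thirty-second notes.
Working in thirty-second notes: eighth = 4; dotted quarter note = 12; eighth tied to quarter (eighth + quarter) = 12; eighth note = 4; sixteenth tied to eighth (sixteenth + eighth) = 6; eighth tied to quarter (eighth + quarter) = 12; sixteenth = 2; eighth = 4; sixteenth tied to eighth (sixteenth + eighth) = 6; eighth tied to sixteenth (eighth + sixteenth) = 6; double-dotted quarter = 14; eighth = 4.
Total: 4 + 12 + 12 + 4 + 6 + 12 + 2 + 4 + 6 + 6 + 14 + 4 = 86.
86 ÷ 2 = 43 beats.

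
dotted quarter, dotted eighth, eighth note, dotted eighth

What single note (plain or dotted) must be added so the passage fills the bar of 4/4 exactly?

eighth note

The bar of 4/4 = 16 sixteenth notes.
Express everything in sixteenth notes: dotted quarter = 6; dotted eighth = 3; eighth note = 2; dotted eighth = 3.
Sum: 6 + 3 + 2 + 3 = 14.
Remaining: 16 − 14 = 2 sixteenth notes, which is a eighth note.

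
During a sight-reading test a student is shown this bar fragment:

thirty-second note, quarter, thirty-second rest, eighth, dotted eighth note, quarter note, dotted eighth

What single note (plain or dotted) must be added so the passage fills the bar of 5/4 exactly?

dotted eighth note

The bar of 5/4 = 40 thirty-second notes.
In thirty-second notes: thirty-second note = 1; quarter = 8; thirty-second rest = 1; eighth = 4; dotted eighth note = 6; quarter note = 8; dotted eighth = 6.
Adding: 1 + 8 + 1 + 4 + 6 + 8 + 6 = 34.
Remaining: 40 − 34 = 6 thirty-second notes, which is a dotted eighth note.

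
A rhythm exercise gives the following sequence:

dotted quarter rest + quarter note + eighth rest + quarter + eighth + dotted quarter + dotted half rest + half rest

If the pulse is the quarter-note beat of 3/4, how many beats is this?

11

One quarter-note beat = 2 eighth notes.
Working in eighth notes: dotted quarter rest = 3; quarter note = 2; eighth rest = 1; quarter = 2; eighth = 1; dotted quarter = 3; dotted half rest = 6; half rest = 4.
Total: 3 + 2 + 1 + 2 + 1 + 3 + 6 + 4 = 22.
22 ÷ 2 = 11 beats.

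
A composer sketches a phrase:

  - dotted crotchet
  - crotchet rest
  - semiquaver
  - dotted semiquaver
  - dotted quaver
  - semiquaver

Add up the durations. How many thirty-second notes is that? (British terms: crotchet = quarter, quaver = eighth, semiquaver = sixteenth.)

33

Each duration in thirty-second notes: dotted crotchet = 12; crotchet rest = 8; semiquaver = 2; dotted semiquaver = 3; dotted quaver = 6; semiquaver = 2.
Adding: 12 + 8 + 2 + 3 + 6 + 2 = 33 thirty-second notes.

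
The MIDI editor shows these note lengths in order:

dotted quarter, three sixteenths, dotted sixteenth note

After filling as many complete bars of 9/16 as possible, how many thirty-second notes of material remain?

3

One bar of 9/16 = 18 thirty-second notes.
Convert each value to thirty-second notes: dotted quarter = 12; sixteenth = 2; sixteenth = 2; sixteenth = 2; dotted sixteenth note = 3.
Sum: 12 + 2 + 2 + 2 + 3 = 21.
21 ÷ 18 = 1 complete bar with 3 thirty-second notes remaining.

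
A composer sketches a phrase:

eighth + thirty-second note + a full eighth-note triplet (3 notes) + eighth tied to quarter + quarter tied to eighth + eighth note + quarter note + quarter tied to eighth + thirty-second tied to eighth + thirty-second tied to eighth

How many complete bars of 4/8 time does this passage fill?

One bar of 4/8 = 16 thirty-second notes.
Convert each value to thirty-second notes: eighth = 4; thirty-second note = 1; a full eighth-note triplet (3 notes) (three triplet eighths span one quarter) = 8; eighth tied to quarter (eighth + quarter) = 12; quarter tied to eighth (quarter + eighth) = 12; eighth note = 4; quarter note = 8; quarter tied to eighth (quarter + eighth) = 12; thirty-second tied to eighth (thirty-second + eighth) = 5; thirty-second tied to eighth (thirty-second + eighth) = 5.
Total: 4 + 1 + 8 + 12 + 12 + 4 + 8 + 12 + 5 + 5 = 71.
71 ÷ 16 = 4 complete bars with 7 left over.

4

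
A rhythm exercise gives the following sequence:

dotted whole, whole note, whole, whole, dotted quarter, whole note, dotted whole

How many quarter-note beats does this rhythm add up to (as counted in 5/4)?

29.5

One quarter-note beat = 2 eighth notes.
Each duration in eighth notes: dotted whole = 12; whole note = 8; whole = 8; whole = 8; dotted quarter = 3; whole note = 8; dotted whole = 12.
Altogether 12 + 8 + 8 + 8 + 3 + 8 + 12 = 59.
59 ÷ 2 = 29.5 beats.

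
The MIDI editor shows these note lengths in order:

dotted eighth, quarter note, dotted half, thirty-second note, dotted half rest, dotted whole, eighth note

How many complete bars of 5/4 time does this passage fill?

2

One bar of 5/4 = 40 thirty-second notes.
Working in thirty-second notes: dotted eighth = 6; quarter note = 8; dotted half = 24; thirty-second note = 1; dotted half rest = 24; dotted whole = 48; eighth note = 4.
Adding: 6 + 8 + 24 + 1 + 24 + 48 + 4 = 115.
115 ÷ 40 = 2 complete bars with 35 left over.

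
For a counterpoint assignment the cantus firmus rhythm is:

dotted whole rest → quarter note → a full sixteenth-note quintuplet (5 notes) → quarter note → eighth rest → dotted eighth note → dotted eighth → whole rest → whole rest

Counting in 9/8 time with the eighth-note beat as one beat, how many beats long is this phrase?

38

One eighth-note beat = 2 sixteenth notes.
In sixteenth notes: dotted whole rest = 24; quarter note = 4; a full sixteenth-note quintuplet (5 notes) (five quintuplet sixteenths span one quarter) = 4; quarter note = 4; eighth rest = 2; dotted eighth note = 3; dotted eighth = 3; whole rest = 16; whole rest = 16.
Sum: 24 + 4 + 4 + 4 + 2 + 3 + 3 + 16 + 16 = 76.
76 ÷ 2 = 38 beats.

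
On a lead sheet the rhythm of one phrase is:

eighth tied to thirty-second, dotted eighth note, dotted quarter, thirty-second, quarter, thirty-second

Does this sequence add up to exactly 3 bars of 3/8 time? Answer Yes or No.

No

One bar of 3/8 = 12 thirty-second notes, so 3 bars = 36.
Express everything in thirty-second notes: eighth tied to thirty-second (eighth + thirty-second) = 5; dotted eighth note = 6; dotted quarter = 12; thirty-second = 1; quarter = 8; thirty-second = 1.
Sum: 5 + 6 + 12 + 1 + 8 + 1 = 33.
33 falls short of 36, so the answer is No.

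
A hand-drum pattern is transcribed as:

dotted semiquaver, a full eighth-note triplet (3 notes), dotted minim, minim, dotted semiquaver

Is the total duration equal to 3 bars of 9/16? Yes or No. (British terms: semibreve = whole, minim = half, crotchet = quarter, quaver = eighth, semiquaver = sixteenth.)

One bar of 9/16 = 18 thirty-second notes, so 3 bars = 54.
Convert each value to thirty-second notes: dotted semiquaver = 3; a full eighth-note triplet (3 notes) (three triplet eighths span one quarter) = 8; dotted minim = 24; minim = 16; dotted semiquaver = 3.
Total: 3 + 8 + 24 + 16 + 3 = 54.
54 equals 54, so the answer is Yes.

Yes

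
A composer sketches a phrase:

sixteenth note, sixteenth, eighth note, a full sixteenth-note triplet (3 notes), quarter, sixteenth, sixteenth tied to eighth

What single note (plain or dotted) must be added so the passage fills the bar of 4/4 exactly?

The bar of 4/4 = 16 sixteenth notes.
Working in sixteenth notes: sixteenth note = 1; sixteenth = 1; eighth note = 2; a full sixteenth-note triplet (3 notes) (three triplet sixteenths span one eighth) = 2; quarter = 4; sixteenth = 1; sixteenth tied to eighth (sixteenth + eighth) = 3.
Sum: 1 + 1 + 2 + 2 + 4 + 1 + 3 = 14.
Remaining: 16 − 14 = 2 sixteenth notes, which is a eighth note.

eighth note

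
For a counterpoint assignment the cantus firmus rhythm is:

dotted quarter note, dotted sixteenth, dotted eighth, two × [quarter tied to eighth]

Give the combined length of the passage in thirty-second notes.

Working in thirty-second notes: dotted quarter note = 12; dotted sixteenth = 3; dotted eighth = 6; quarter tied to eighth (quarter + eighth) = 12; quarter tied to eighth (quarter + eighth) = 12.
Sum: 12 + 3 + 6 + 12 + 12 = 45 thirty-second notes.

45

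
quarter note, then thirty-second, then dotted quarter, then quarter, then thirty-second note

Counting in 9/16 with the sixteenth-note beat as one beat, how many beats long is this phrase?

One sixteenth-note beat = 2 thirty-second notes.
Convert each value to thirty-second notes: quarter note = 8; thirty-second = 1; dotted quarter = 12; quarter = 8; thirty-second note = 1.
Sum: 8 + 1 + 12 + 8 + 1 = 30.
30 ÷ 2 = 15 beats.

15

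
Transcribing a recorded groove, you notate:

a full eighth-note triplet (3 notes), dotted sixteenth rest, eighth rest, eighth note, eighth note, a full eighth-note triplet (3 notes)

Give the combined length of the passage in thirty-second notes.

31

Working in thirty-second notes: a full eighth-note triplet (3 notes) (three triplet eighths span one quarter) = 8; dotted sixteenth rest = 3; eighth rest = 4; eighth note = 4; eighth note = 4; a full eighth-note triplet (3 notes) (three triplet eighths span one quarter) = 8.
Altogether 8 + 3 + 4 + 4 + 4 + 8 = 31 thirty-second notes.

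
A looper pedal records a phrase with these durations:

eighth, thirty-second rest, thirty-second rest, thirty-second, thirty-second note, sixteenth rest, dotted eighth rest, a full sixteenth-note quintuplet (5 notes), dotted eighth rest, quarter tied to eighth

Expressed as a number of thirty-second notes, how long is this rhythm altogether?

42

Convert each value to thirty-second notes: eighth = 4; thirty-second rest = 1; thirty-second rest = 1; thirty-second = 1; thirty-second note = 1; sixteenth rest = 2; dotted eighth rest = 6; a full sixteenth-note quintuplet (5 notes) (five quintuplet sixteenths span one quarter) = 8; dotted eighth rest = 6; quarter tied to eighth (quarter + eighth) = 12.
Adding: 4 + 1 + 1 + 1 + 1 + 2 + 6 + 8 + 6 + 12 = 42 thirty-second notes.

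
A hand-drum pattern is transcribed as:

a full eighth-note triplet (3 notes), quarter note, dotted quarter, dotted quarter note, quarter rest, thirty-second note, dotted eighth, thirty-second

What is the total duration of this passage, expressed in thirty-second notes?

Express everything in thirty-second notes: a full eighth-note triplet (3 notes) (three triplet eighths span one quarter) = 8; quarter note = 8; dotted quarter = 12; dotted quarter note = 12; quarter rest = 8; thirty-second note = 1; dotted eighth = 6; thirty-second = 1.
Sum: 8 + 8 + 12 + 12 + 8 + 1 + 6 + 1 = 56 thirty-second notes.

56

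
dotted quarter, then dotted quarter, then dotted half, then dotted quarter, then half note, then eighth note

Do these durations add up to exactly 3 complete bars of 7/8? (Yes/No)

One bar of 7/8 = 7 eighth notes, so 3 bars = 21.
Each duration in eighth notes: dotted quarter = 3; dotted quarter = 3; dotted half = 6; dotted quarter = 3; half note = 4; eighth note = 1.
Altogether 3 + 3 + 6 + 3 + 4 + 1 = 20.
20 falls short of 21, so the answer is No.

No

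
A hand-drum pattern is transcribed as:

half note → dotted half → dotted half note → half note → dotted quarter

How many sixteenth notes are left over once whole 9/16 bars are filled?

One bar of 9/16 = 9 sixteenth notes.
Convert each value to sixteenth notes: half note = 8; dotted half = 12; dotted half note = 12; half note = 8; dotted quarter = 6.
Adding: 8 + 12 + 12 + 8 + 6 = 46.
46 ÷ 9 = 5 complete bars with 1 sixteenth note remaining.

1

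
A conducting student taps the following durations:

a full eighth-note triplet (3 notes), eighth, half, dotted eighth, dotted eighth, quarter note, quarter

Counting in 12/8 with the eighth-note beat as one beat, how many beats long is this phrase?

14

One eighth-note beat = 2 sixteenth notes.
Convert each value to sixteenth notes: a full eighth-note triplet (3 notes) (three triplet eighths span one quarter) = 4; eighth = 2; half = 8; dotted eighth = 3; dotted eighth = 3; quarter note = 4; quarter = 4.
Sum: 4 + 2 + 8 + 3 + 3 + 4 + 4 = 28.
28 ÷ 2 = 14 beats.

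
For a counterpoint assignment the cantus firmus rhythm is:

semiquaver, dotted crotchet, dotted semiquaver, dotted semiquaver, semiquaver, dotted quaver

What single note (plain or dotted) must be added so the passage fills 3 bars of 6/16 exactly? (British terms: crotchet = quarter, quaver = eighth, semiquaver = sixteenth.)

quarter note

3 bars of 6/16 = 36 thirty-second notes.
In thirty-second notes: semiquaver = 2; dotted crotchet = 12; dotted semiquaver = 3; dotted semiquaver = 3; semiquaver = 2; dotted quaver = 6.
Sum: 2 + 12 + 3 + 3 + 2 + 6 = 28.
Remaining: 36 − 28 = 8 thirty-second notes, which is a quarter note.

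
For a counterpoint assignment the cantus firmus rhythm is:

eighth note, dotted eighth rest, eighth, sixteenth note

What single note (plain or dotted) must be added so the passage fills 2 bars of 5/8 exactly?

2 bars of 5/8 = 20 sixteenth notes.
In sixteenth notes: eighth note = 2; dotted eighth rest = 3; eighth = 2; sixteenth note = 1.
Sum: 2 + 3 + 2 + 1 = 8.
Remaining: 20 − 8 = 12 sixteenth notes, which is a dotted half note.

dotted half note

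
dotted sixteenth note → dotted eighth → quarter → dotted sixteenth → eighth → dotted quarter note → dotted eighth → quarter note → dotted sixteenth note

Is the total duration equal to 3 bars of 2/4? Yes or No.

No

One bar of 2/4 = 16 thirty-second notes, so 3 bars = 48.
Each duration in thirty-second notes: dotted sixteenth note = 3; dotted eighth = 6; quarter = 8; dotted sixteenth = 3; eighth = 4; dotted quarter note = 12; dotted eighth = 6; quarter note = 8; dotted sixteenth note = 3.
Altogether 3 + 6 + 8 + 3 + 4 + 12 + 6 + 8 + 3 = 53.
53 exceeds 48, so the answer is No.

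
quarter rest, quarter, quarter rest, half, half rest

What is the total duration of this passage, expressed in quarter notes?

7

Convert each value to quarter notes: quarter rest = 1; quarter = 1; quarter rest = 1; half = 2; half rest = 2.
Sum: 1 + 1 + 1 + 2 + 2 = 7 quarter notes.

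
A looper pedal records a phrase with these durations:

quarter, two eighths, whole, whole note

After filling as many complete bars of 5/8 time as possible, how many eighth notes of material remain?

One bar of 5/8 = 5 eighth notes.
Express everything in eighth notes: quarter = 2; eighth = 1; eighth = 1; whole = 8; whole note = 8.
Adding: 2 + 1 + 1 + 8 + 8 = 20.
20 ÷ 5 = 4 complete bars with 0 eighth notes remaining.

0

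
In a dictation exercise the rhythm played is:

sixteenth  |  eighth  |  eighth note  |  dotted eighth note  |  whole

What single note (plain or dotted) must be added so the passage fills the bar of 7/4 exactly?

The bar of 7/4 = 28 sixteenth notes.
Working in sixteenth notes: sixteenth = 1; eighth = 2; eighth note = 2; dotted eighth note = 3; whole = 16.
Sum: 1 + 2 + 2 + 3 + 16 = 24.
Remaining: 28 − 24 = 4 sixteenth notes, which is a quarter note.

quarter note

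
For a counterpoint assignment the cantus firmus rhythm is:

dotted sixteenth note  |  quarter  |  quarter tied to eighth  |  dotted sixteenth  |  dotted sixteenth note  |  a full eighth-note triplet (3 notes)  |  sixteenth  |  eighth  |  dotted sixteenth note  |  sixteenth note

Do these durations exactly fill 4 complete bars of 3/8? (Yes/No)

Yes

One bar of 3/8 = 12 thirty-second notes, so 4 bars = 48.
Each duration in thirty-second notes: dotted sixteenth note = 3; quarter = 8; quarter tied to eighth (quarter + eighth) = 12; dotted sixteenth = 3; dotted sixteenth note = 3; a full eighth-note triplet (3 notes) (three triplet eighths span one quarter) = 8; sixteenth = 2; eighth = 4; dotted sixteenth note = 3; sixteenth note = 2.
Altogether 3 + 8 + 12 + 3 + 3 + 8 + 2 + 4 + 3 + 2 = 48.
48 equals 48, so the answer is Yes.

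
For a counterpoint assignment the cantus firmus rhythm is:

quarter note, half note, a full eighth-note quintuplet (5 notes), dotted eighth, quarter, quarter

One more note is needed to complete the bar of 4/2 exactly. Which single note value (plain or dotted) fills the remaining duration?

sixteenth note

The bar of 4/2 = 32 sixteenth notes.
Each duration in sixteenth notes: quarter note = 4; half note = 8; a full eighth-note quintuplet (5 notes) (five quintuplet eighths span one half) = 8; dotted eighth = 3; quarter = 4; quarter = 4.
Sum: 4 + 8 + 8 + 3 + 4 + 4 = 31.
Remaining: 32 − 31 = 1 sixteenth note, which is a sixteenth note.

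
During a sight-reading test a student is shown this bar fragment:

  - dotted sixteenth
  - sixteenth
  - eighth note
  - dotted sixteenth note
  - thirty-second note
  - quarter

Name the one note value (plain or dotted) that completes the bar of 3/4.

dotted sixteenth note

The bar of 3/4 = 24 thirty-second notes.
In thirty-second notes: dotted sixteenth = 3; sixteenth = 2; eighth note = 4; dotted sixteenth note = 3; thirty-second note = 1; quarter = 8.
Altogether 3 + 2 + 4 + 3 + 1 + 8 = 21.
Remaining: 24 − 21 = 3 thirty-second notes, which is a dotted sixteenth note.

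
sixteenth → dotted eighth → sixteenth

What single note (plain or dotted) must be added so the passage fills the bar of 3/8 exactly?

sixteenth note

The bar of 3/8 = 6 sixteenth notes.
Convert each value to sixteenth notes: sixteenth = 1; dotted eighth = 3; sixteenth = 1.
Total: 1 + 3 + 1 = 5.
Remaining: 6 − 5 = 1 sixteenth note, which is a sixteenth note.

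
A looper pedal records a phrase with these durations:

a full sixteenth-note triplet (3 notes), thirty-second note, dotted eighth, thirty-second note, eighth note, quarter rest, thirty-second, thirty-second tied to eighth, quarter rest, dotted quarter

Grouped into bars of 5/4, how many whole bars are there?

One bar of 5/4 = 40 thirty-second notes.
Express everything in thirty-second notes: a full sixteenth-note triplet (3 notes) (three triplet sixteenths span one eighth) = 4; thirty-second note = 1; dotted eighth = 6; thirty-second note = 1; eighth note = 4; quarter rest = 8; thirty-second = 1; thirty-second tied to eighth (thirty-second + eighth) = 5; quarter rest = 8; dotted quarter = 12.
Adding: 4 + 1 + 6 + 1 + 4 + 8 + 1 + 5 + 8 + 12 = 50.
50 ÷ 40 = 1 complete bar with 10 left over.

1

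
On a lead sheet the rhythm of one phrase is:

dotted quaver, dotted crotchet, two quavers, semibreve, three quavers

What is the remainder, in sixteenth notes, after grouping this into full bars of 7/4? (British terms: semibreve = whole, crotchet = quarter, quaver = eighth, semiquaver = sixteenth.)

7

One bar of 7/4 = 28 sixteenth notes.
Convert each value to sixteenth notes: dotted quaver = 3; dotted crotchet = 6; quaver = 2; quaver = 2; semibreve = 16; quaver = 2; quaver = 2; quaver = 2.
Altogether 3 + 6 + 2 + 2 + 16 + 2 + 2 + 2 = 35.
35 ÷ 28 = 1 complete bar with 7 sixteenth notes remaining.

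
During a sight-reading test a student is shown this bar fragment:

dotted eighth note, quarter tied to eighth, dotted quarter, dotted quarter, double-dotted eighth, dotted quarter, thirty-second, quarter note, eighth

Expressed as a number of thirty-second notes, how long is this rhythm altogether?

In thirty-second notes: dotted eighth note = 6; quarter tied to eighth (quarter + eighth) = 12; dotted quarter = 12; dotted quarter = 12; double-dotted eighth = 7; dotted quarter = 12; thirty-second = 1; quarter note = 8; eighth = 4.
Total: 6 + 12 + 12 + 12 + 7 + 12 + 1 + 8 + 4 = 74 thirty-second notes.

74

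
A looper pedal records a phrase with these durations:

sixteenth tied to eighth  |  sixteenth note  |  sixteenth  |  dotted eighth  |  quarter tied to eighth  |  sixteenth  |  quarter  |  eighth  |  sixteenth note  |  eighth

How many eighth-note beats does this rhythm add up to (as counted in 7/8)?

One eighth-note beat = 2 sixteenth notes.
Each duration in sixteenth notes: sixteenth tied to eighth (sixteenth + eighth) = 3; sixteenth note = 1; sixteenth = 1; dotted eighth = 3; quarter tied to eighth (quarter + eighth) = 6; sixteenth = 1; quarter = 4; eighth = 2; sixteenth note = 1; eighth = 2.
Adding: 3 + 1 + 1 + 3 + 6 + 1 + 4 + 2 + 1 + 2 = 24.
24 ÷ 2 = 12 beats.

12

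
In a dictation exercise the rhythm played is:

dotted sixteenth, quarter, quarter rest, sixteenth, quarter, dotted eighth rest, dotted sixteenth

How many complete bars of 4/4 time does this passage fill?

1

One bar of 4/4 = 32 thirty-second notes.
Express everything in thirty-second notes: dotted sixteenth = 3; quarter = 8; quarter rest = 8; sixteenth = 2; quarter = 8; dotted eighth rest = 6; dotted sixteenth = 3.
Sum: 3 + 8 + 8 + 2 + 8 + 6 + 3 = 38.
38 ÷ 32 = 1 complete bar with 6 left over.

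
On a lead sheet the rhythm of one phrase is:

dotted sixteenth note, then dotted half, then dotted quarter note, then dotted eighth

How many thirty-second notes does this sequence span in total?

45

Working in thirty-second notes: dotted sixteenth note = 3; dotted half = 24; dotted quarter note = 12; dotted eighth = 6.
Total: 3 + 24 + 12 + 6 = 45 thirty-second notes.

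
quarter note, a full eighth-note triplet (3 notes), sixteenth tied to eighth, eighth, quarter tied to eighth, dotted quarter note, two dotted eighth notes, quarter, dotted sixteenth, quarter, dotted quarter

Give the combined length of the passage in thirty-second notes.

In thirty-second notes: quarter note = 8; a full eighth-note triplet (3 notes) (three triplet eighths span one quarter) = 8; sixteenth tied to eighth (sixteenth + eighth) = 6; eighth = 4; quarter tied to eighth (quarter + eighth) = 12; dotted quarter note = 12; dotted eighth note = 6; dotted eighth note = 6; quarter = 8; dotted sixteenth = 3; quarter = 8; dotted quarter = 12.
Adding: 8 + 8 + 6 + 4 + 12 + 12 + 6 + 6 + 8 + 3 + 8 + 12 = 93 thirty-second notes.

93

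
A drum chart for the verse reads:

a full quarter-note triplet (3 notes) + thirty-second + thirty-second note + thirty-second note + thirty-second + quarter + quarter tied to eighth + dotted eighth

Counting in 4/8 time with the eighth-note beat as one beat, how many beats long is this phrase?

11.5

One eighth-note beat = 4 thirty-second notes.
In thirty-second notes: a full quarter-note triplet (3 notes) (three triplet quarters span one half) = 16; thirty-second = 1; thirty-second note = 1; thirty-second note = 1; thirty-second = 1; quarter = 8; quarter tied to eighth (quarter + eighth) = 12; dotted eighth = 6.
Total: 16 + 1 + 1 + 1 + 1 + 8 + 12 + 6 = 46.
46 ÷ 4 = 11.5 beats.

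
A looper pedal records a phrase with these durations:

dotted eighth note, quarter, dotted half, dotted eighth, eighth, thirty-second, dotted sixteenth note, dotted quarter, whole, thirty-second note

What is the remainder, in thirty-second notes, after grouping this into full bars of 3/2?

1

One bar of 3/2 = 48 thirty-second notes.
Convert each value to thirty-second notes: dotted eighth note = 6; quarter = 8; dotted half = 24; dotted eighth = 6; eighth = 4; thirty-second = 1; dotted sixteenth note = 3; dotted quarter = 12; whole = 32; thirty-second note = 1.
Adding: 6 + 8 + 24 + 6 + 4 + 1 + 3 + 12 + 32 + 1 = 97.
97 ÷ 48 = 2 complete bars with 1 thirty-second note remaining.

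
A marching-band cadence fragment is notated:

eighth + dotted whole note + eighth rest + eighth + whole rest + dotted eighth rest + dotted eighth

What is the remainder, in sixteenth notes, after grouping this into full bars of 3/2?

4

One bar of 3/2 = 24 sixteenth notes.
Convert each value to sixteenth notes: eighth = 2; dotted whole note = 24; eighth rest = 2; eighth = 2; whole rest = 16; dotted eighth rest = 3; dotted eighth = 3.
Altogether 2 + 24 + 2 + 2 + 16 + 3 + 3 = 52.
52 ÷ 24 = 2 complete bars with 4 sixteenth notes remaining.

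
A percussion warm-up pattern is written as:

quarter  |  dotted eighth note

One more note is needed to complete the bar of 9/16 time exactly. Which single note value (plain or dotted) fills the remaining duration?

The bar of 9/16 = 9 sixteenth notes.
Express everything in sixteenth notes: quarter = 4; dotted eighth note = 3.
Total: 4 + 3 = 7.
Remaining: 9 − 7 = 2 sixteenth notes, which is a eighth note.

eighth note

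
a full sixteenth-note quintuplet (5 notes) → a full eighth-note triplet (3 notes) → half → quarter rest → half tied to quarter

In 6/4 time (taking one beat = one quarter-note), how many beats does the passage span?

One quarter-note beat = 2 eighth notes.
Each duration in eighth notes: a full sixteenth-note quintuplet (5 notes) (five quintuplet sixteenths span one quarter) = 2; a full eighth-note triplet (3 notes) (three triplet eighths span one quarter) = 2; half = 4; quarter rest = 2; half tied to quarter (half + quarter) = 6.
Sum: 2 + 2 + 4 + 2 + 6 = 16.
16 ÷ 2 = 8 beats.

8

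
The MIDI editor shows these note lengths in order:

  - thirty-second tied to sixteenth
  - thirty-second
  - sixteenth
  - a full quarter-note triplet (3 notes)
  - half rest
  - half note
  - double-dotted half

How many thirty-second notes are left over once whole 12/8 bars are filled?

One bar of 12/8 = 48 thirty-second notes.
Working in thirty-second notes: thirty-second tied to sixteenth (thirty-second + sixteenth) = 3; thirty-second = 1; sixteenth = 2; a full quarter-note triplet (3 notes) (three triplet quarters span one half) = 16; half rest = 16; half note = 16; double-dotted half = 28.
Adding: 3 + 1 + 2 + 16 + 16 + 16 + 28 = 82.
82 ÷ 48 = 1 complete bar with 34 thirty-second notes remaining.

34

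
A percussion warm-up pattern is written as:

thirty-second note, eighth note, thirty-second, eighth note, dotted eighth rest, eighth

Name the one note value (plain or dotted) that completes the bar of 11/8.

dotted half note

The bar of 11/8 = 44 thirty-second notes.
Each duration in thirty-second notes: thirty-second note = 1; eighth note = 4; thirty-second = 1; eighth note = 4; dotted eighth rest = 6; eighth = 4.
Total: 1 + 4 + 1 + 4 + 6 + 4 = 20.
Remaining: 44 − 20 = 24 thirty-second notes, which is a dotted half note.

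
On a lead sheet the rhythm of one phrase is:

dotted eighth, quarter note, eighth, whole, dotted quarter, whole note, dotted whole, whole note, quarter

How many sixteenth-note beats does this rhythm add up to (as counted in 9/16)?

One sixteenth-note beat = 2 thirty-second notes.
Convert each value to thirty-second notes: dotted eighth = 6; quarter note = 8; eighth = 4; whole = 32; dotted quarter = 12; whole note = 32; dotted whole = 48; whole note = 32; quarter = 8.
Adding: 6 + 8 + 4 + 32 + 12 + 32 + 48 + 32 + 8 = 182.
182 ÷ 2 = 91 beats.

91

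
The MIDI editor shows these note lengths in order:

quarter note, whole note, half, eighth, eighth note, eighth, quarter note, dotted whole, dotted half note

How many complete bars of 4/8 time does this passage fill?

One bar of 4/8 = 4 eighth notes.
Each duration in eighth notes: quarter note = 2; whole note = 8; half = 4; eighth = 1; eighth note = 1; eighth = 1; quarter note = 2; dotted whole = 12; dotted half note = 6.
Total: 2 + 8 + 4 + 1 + 1 + 1 + 2 + 12 + 6 = 37.
37 ÷ 4 = 9 complete bars with 1 left over.

9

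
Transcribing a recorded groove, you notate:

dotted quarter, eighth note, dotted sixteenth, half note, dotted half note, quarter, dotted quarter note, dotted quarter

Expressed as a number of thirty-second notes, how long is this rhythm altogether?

In thirty-second notes: dotted quarter = 12; eighth note = 4; dotted sixteenth = 3; half note = 16; dotted half note = 24; quarter = 8; dotted quarter note = 12; dotted quarter = 12.
Total: 12 + 4 + 3 + 16 + 24 + 8 + 12 + 12 = 91 thirty-second notes.

91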